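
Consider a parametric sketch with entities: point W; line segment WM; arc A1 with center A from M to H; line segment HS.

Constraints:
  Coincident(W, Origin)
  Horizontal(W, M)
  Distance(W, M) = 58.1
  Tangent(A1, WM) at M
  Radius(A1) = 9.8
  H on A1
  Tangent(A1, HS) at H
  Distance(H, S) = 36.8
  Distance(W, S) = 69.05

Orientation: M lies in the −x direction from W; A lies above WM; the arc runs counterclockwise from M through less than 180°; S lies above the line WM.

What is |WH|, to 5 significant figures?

49.419

Checks: W.y = 0.00, M.y = 0.00 ✓; |AH| = 9.800 ✓; ∠(AH, HS) = 90.00° ✓; |HS| = 36.80 ✓; |WS| = 69.05 ✓.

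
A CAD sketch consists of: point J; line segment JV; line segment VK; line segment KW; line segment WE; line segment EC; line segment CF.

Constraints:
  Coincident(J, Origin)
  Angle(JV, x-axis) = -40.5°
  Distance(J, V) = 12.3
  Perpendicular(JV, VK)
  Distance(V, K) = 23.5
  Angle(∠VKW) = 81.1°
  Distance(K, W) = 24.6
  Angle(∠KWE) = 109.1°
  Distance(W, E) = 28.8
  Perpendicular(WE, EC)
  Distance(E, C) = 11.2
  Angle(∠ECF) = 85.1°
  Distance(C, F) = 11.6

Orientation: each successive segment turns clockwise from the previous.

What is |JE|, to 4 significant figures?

19.17

∠VKW = 81.1° gives KW at 130.6° from the x-axis; with |KW| = 24.6, W = (-21.92, -7.180). ∠KWE = 109.1° gives WE at 59.70° from the x-axis; with |WE| = 28.8, E = (-7.388, 17.69). Then |JE| = |E − J| = 19.17.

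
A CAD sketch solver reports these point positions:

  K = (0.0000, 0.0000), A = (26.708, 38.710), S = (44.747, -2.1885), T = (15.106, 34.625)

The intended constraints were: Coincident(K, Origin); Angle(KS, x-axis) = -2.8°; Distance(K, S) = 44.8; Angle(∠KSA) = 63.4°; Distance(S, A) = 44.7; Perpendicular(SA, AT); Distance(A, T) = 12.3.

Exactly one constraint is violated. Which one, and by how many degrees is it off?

Perpendicular(SA, AT) — off by 4.40°.

K = (0.00, 0.00) ✓; KS at -2.800° ✓; |KS| = 44.80 ✓; ∠KSA = 63.40° ✓; |SA| = 44.70 ✓; ∠(SA, AT) = 85.60° ✗; |AT| = 12.30 ✓.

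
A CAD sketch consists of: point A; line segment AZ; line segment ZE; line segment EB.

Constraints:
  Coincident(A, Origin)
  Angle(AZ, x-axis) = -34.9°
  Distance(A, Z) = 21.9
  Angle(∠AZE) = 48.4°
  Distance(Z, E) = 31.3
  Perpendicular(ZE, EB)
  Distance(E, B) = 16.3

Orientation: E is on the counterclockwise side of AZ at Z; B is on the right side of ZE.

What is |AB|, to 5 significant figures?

36.724

∠AZE = 48.4°, so ZE runs at -34.9° + (180° − 48.4°) = 96.700° from the x-axis; with |ZE| = 31.3, E = Z + 31.3·(cos 96.700°, sin 96.700°) = (14.310, 18.556). ZE is perpendicular to EB; with |EB| = 16.3 on the right of ZE, B = E + 16.3·(0.99317, 0.11667) = (30.498, 20.458). Then |AB| = |B − A| = 36.724.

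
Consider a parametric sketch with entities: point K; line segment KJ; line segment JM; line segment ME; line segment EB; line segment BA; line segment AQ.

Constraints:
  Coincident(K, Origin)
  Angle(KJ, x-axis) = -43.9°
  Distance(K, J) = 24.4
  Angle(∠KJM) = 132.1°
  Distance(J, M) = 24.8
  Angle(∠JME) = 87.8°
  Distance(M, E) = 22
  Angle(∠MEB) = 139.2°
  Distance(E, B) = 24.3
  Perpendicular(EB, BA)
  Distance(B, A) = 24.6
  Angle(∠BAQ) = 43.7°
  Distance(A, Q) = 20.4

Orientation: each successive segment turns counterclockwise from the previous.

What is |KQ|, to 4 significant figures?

26.55

K is at the origin; KJ runs at -43.9° with length 24.4, so J = (17.58, -16.92). ∠KJM = 132.1° gives JM at 4.000° from the x-axis; with |JM| = 24.8, M = (42.32, -15.19). ∠JME = 87.8° gives ME at 96.20° from the x-axis; with |ME| = 22.0, E = (39.95, 6.682). ∠MEB = 139.2° gives EB at 137.0° from the x-axis; with |EB| = 24.3, B = (22.17, 23.25). EB ⟂ BA, so BA runs at -133.0°; with |BA| = 24.6, A = (5.396, 5.264). ∠BAQ = 43.7° gives AQ at 3.300° from the x-axis; with |AQ| = 20.4, Q = (25.76, 6.438). Then |KQ| = |Q − K| = 26.55.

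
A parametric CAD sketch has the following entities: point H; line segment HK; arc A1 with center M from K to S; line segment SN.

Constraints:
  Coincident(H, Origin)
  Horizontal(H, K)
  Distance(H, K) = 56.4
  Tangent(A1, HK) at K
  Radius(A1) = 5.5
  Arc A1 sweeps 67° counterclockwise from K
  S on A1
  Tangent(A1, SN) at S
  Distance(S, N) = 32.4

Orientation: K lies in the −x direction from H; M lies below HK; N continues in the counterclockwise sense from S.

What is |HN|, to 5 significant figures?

81.208

H is at the origin; H and K share the same y with |HK| = 56.4 and K on the −x side, so K = (-56.400, 0.0000). The tangent condition forces MK to be normal to HK, so M = K + (0, -5.5) = (-56.400, -5.5000). On A1, K sits at bearing 90° from M; a 67° counterclockwise sweep puts S at bearing 157°, so S = M + 5.5·(cos 157°, sin 157°) = (-61.463, -3.3510). Tangency of A1 to SN means the radius MS is perpendicular to SN, so SN runs along (−sin 157°, cos 157°); with |SN| = 32.4, N = (-74.122, -33.175). Then |HN| = |N − H| = 81.208.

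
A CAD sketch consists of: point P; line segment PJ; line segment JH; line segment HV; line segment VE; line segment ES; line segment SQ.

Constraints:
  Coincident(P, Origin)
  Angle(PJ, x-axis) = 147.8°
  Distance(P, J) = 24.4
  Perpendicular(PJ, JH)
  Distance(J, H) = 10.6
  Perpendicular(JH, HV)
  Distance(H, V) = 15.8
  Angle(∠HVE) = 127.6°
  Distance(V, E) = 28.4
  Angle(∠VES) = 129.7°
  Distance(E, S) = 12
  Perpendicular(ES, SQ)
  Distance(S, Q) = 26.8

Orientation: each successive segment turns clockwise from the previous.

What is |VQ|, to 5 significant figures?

30.545

P is at the origin; PJ runs at 147.8° with length 24.4, so J = (-20.647, 13.002). PJ ⟂ JH, so JH runs at 57.800°; with |JH| = 10.6, H = (-14.999, 21.972). JH ⟂ HV, so HV runs at -32.200°; with |HV| = 15.8, V = (-1.6288, 13.552). ∠HVE = 127.6° gives VE at -84.600° from the x-axis; with |VE| = 28.4, E = (1.0439, -14.722). ∠VES = 129.7° gives ES at -134.90° from the x-axis; with |ES| = 12.0, S = (-7.4266, -23.222). ES is perpendicular to SQ, so SQ runs at 135.10°; with |SQ| = 26.8, Q = (-26.410, -4.3043). Then |VQ| = |Q − V| = 30.545.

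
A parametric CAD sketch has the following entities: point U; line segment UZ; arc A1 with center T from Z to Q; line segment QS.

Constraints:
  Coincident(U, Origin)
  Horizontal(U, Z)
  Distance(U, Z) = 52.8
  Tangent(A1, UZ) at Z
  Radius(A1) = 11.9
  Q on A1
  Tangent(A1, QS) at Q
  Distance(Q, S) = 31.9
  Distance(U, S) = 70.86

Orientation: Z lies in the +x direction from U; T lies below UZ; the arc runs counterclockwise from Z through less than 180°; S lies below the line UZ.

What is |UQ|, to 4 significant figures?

44.91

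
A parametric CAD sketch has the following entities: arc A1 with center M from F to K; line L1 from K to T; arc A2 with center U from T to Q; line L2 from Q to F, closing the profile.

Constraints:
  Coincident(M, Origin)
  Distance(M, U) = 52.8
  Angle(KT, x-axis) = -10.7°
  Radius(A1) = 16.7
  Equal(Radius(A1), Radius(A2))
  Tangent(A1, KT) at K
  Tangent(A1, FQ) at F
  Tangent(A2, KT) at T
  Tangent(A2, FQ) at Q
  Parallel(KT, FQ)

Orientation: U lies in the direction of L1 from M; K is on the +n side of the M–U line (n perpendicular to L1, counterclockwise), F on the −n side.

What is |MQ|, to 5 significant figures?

55.378

The slot axis is L1's direction at -10.7°, so u = (cos -10.7°, sin -10.7°) = (0.98261, -0.18567) and n = (−sin -10.7°, cos -10.7°) = (0.18567, 0.98261). M is at the origin and U lies 52.8 along u from M, so U = 52.8·u = (51.882, -9.8032). Tangency of A1 to both parallel lines with radius 16.7 puts K and F at M ± 16.7·n: K = (3.1006, 16.410), F = (-3.1006, -16.410). Equal radii place T and Q the same way about U: T = U + 16.7·n = (54.983, 6.6064), Q = U − 16.7·n = (48.781, -26.213). Then |MQ| = |Q − M| = 55.378.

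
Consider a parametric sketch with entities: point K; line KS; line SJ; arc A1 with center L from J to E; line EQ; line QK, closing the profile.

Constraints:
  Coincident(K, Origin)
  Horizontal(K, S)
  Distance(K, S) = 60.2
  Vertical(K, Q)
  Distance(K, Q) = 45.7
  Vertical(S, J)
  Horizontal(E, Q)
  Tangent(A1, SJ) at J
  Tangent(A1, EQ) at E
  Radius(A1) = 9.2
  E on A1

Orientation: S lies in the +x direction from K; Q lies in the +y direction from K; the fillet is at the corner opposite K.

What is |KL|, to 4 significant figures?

62.72

K is at the origin; K and S share the same y with |KS| = 60.2 and S on the +x side, so S = (60.20, 0.000). K and Q share the same x with |KQ| = 45.7 and Q on the +y side, so Q = (0.000, 45.70). The virtual corner opposite K is at (60.20, 45.70). Tangency of A1 to SJ means the radius LJ is perpendicular to SJ and since A1 is tangent to EQ there, LE ⟂ EQ, with radius 9.2, so the center L sits 9.2 in from both sides at L = (51.00, 36.50). Then |KL| = |L − K| = 62.72.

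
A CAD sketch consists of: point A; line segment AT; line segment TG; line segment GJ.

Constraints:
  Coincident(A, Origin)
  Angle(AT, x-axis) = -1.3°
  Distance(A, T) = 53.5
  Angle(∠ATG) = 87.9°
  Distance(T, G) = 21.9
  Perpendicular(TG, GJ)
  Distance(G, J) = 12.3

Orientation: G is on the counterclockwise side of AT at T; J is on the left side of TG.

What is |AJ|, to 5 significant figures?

45.739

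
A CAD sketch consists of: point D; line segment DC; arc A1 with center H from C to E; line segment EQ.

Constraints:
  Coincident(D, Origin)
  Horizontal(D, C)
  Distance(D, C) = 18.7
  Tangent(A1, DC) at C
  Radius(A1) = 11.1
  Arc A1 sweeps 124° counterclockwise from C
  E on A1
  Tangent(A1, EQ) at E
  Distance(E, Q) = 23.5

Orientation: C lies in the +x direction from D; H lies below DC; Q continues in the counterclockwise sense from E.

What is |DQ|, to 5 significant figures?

43.197

On A1, C sits at bearing 90° from H; a 124° counterclockwise sweep puts E at bearing 214°, so E = H + 11.1·(cos 214°, sin 214°) = (9.4977, -17.307). The tangent condition forces HE to be normal to EQ, so EQ runs along (−sin 214°, cos 214°); with |EQ| = 23.5, Q = (22.639, -36.789). Then |DQ| = |Q − D| = 43.197.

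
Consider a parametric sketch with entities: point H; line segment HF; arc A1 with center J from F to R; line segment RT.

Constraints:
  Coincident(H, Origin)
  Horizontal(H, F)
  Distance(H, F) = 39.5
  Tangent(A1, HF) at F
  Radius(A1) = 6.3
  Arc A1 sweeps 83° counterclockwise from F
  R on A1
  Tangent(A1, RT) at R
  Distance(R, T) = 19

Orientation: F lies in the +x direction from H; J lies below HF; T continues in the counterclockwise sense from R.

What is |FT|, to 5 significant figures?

25.852

H is at the origin; HF is horizontal with |HF| = 39.5 and F on the +x side, so F = (39.500, 0.0000). A1 meets HF tangentially, so JF is at right angles to HF, so J = F + (0, -6.3) = (39.500, -6.3000). On A1, F sits at bearing 90° from J; an 83° counterclockwise sweep puts R at bearing 173°, so R = J + 6.3·(cos 173°, sin 173°) = (33.247, -5.5322). Tangency of A1 to RT means the radius JR is perpendicular to RT, so RT runs along (−sin 173°, cos 173°); with |RT| = 19.0, T = (30.931, -24.391). Then |FT| = |T − F| = 25.852.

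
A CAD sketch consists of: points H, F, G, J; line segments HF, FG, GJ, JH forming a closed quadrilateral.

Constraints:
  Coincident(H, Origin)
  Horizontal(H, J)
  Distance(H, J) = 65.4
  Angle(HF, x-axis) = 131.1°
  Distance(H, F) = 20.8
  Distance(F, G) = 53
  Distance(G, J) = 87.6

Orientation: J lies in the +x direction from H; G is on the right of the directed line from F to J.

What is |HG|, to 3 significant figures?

39.8

Checks: |FG| = 53.00 ✓; |GJ| = 87.60 ✓.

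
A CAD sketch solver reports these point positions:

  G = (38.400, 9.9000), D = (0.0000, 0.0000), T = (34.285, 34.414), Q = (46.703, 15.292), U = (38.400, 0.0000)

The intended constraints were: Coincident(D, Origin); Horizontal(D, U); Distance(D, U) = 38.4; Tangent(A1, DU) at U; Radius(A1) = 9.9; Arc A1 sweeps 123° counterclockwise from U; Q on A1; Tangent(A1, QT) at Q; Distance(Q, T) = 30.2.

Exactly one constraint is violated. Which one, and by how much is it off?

Distance(Q, T) = 30.2 — off by 7.40.

D = (0.00, 0.00) ✓; D.y = 0.00, U.y = 0.00 ✓; |DU| = 38.40 ✓; ∠(GU, UD) = 90.00° ✓; |GU| = 9.900 ✓; bearing(G→Q) − bearing(G→U) = 123.0° ✓; |GQ| = 9.900 ✓; ∠(GQ, QT) = 90.00° ✓; |QT| = 22.80 ✗.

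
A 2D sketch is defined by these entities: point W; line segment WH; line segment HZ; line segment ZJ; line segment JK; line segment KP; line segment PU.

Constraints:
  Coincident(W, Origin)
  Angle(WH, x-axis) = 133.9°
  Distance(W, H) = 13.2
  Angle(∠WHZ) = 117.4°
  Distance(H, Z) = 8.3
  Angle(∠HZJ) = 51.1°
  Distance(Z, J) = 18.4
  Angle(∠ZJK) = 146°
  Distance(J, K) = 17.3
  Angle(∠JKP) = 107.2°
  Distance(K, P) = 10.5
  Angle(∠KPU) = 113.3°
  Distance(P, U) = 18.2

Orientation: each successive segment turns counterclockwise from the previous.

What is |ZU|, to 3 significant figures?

24.7

∠JKP = 107.2° gives KP at 72.2° from the x-axis; with |KP| = 10.5, P = (18.5, 6.52). ∠KPU = 113.3° gives PU at 139° from the x-axis; with |PU| = 18.2, U = (4.83, 18.5). Then |ZU| = |U − Z| = 24.7.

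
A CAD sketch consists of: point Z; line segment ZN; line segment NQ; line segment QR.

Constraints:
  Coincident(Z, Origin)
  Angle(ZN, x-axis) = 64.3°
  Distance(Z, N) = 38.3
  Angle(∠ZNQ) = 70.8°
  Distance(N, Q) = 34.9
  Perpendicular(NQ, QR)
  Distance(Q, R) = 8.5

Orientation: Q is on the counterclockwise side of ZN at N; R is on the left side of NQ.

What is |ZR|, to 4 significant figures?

35.54

Z is at the origin; ZN runs at 64.3° with length 38.3, so N = 38.3·(cos 64.3°, sin 64.3°) = (16.61, 34.51). ∠ZNQ = 70.8°, so NQ runs at 64.3° + (180° − 70.8°) = 173.5° from the x-axis; with |NQ| = 34.9, Q = N + 34.9·(cos 173.5°, sin 173.5°) = (-18.07, 38.46). The perpendicularity gives QR at right angles to NQ; with |QR| = 8.5 on the left of NQ, R = Q + 8.5·(-0.1132, -0.9936) = (-19.03, 30.02). Then |ZR| = |R − Z| = 35.54.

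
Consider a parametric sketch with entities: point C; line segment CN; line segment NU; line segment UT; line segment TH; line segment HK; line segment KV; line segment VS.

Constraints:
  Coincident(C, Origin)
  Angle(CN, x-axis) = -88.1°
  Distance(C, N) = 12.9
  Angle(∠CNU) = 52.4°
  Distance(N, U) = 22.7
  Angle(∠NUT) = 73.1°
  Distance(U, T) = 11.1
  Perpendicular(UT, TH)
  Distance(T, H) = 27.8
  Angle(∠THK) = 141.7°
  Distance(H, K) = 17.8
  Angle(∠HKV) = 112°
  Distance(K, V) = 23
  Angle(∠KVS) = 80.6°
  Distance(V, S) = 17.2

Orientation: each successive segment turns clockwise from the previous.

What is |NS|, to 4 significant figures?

21.23

∠HKV = 112.0° gives KV at -158.9° from the x-axis; with |KV| = 23.0, V = (-14.04, -41.07). ∠KVS = 80.6° gives VS at 101.7° from the x-axis; with |VS| = 17.2, S = (-17.53, -24.22). Then |NS| = |S − N| = 21.23.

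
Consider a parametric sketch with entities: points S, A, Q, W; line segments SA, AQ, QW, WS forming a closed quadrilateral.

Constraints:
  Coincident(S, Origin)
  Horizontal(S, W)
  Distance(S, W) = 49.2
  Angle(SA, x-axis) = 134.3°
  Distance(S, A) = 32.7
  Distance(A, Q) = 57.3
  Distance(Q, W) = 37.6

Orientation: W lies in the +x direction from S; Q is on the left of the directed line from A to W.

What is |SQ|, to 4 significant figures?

47.79

S is at the origin; S and W share the same y with |SW| = 49.2 and W in +x, so W = (49.2, 0). SA runs at 134.3° with |SA| = 32.7, so A = (-22.84, 23.40). Q is determined by |AQ| = 57.3 and |QW| = 37.6 together: it lies at the intersection of circle(A, 57.3) and circle(W, 37.6). With |AW| = 75.74, the foot of the radical line on AW is 50.21 from A and the perpendicular offset is √(57.3² − 50.21²) = 27.60. Taking the left-of-AW solution: Q = (33.45, 34.14).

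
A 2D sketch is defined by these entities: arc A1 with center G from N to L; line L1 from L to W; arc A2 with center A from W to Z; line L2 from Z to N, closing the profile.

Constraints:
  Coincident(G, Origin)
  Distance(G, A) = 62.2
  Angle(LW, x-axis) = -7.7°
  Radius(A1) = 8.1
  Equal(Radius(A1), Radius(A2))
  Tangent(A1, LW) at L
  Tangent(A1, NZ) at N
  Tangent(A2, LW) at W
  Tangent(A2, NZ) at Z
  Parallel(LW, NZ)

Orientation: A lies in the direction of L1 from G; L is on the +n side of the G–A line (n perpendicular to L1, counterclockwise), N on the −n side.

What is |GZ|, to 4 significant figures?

62.73

The slot axis is L1's direction at -7.7°, so u = (cos -7.7°, sin -7.7°) = (0.9910, -0.1340) and n = (−sin -7.7°, cos -7.7°) = (0.1340, 0.9910). G is at the origin and A lies 62.2 along u from G, so A = 62.2·u = (61.64, -8.334). Tangency of A1 to both parallel lines with radius 8.1 puts L and N at G ± 8.1·n: L = (1.085, 8.027), N = (-1.085, -8.027). Equal radii place W and Z the same way about A: W = A + 8.1·n = (62.72, -0.3070), Z = A − 8.1·n = (60.55, -16.36). Then |GZ| = |Z − G| = 62.73.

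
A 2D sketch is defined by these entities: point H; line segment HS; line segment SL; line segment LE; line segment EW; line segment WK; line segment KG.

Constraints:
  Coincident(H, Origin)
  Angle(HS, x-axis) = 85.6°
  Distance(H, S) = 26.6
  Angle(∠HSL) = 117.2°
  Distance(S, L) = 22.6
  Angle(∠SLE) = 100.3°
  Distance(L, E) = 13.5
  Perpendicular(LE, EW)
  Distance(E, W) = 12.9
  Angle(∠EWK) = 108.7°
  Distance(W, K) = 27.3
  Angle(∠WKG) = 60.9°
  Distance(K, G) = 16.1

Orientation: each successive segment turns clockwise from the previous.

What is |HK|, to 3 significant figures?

33.9

H is at the origin; HS runs at 85.6° with length 26.6, so S = (2.04, 26.5). ∠HSL = 117.2° gives SL at 22.8° from the x-axis; with |SL| = 22.6, L = (22.9, 35.3). ∠SLE = 100.3° gives LE at -56.9° from the x-axis; with |LE| = 13.5, E = (30.2, 24.0). LE is perpendicular to EW, so EW runs at -147°; with |EW| = 12.9, W = (19.4, 16.9). ∠EWK = 108.7° gives WK at 142° from the x-axis; with |WK| = 27.3, K = (-2.01, 33.8). Then |HK| = |K − H| = 33.9.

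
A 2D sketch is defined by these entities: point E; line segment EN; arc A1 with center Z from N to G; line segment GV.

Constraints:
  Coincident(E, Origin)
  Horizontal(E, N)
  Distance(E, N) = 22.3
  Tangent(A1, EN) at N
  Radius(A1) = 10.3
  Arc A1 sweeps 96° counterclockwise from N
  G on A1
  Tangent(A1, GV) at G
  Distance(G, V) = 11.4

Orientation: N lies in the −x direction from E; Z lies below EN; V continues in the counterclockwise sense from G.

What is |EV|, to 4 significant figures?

38.72

E is at the origin; E and N share the same y with |EN| = 22.3 and N on the −x side, so N = (-22.30, 0.000). A1 meets EN tangentially, so ZN is at right angles to EN, so Z = N + (0, -10.3) = (-22.30, -10.30). On A1, N sits at bearing 90° from Z; a 96° counterclockwise sweep puts G at bearing 186°, so G = Z + 10.3·(cos 186°, sin 186°) = (-32.54, -11.38). A1 meets GV tangentially, so ZG is at right angles to GV, so GV runs along (−sin 186°, cos 186°); with |GV| = 11.4, V = (-31.35, -22.71). Then |EV| = |V − E| = 38.72.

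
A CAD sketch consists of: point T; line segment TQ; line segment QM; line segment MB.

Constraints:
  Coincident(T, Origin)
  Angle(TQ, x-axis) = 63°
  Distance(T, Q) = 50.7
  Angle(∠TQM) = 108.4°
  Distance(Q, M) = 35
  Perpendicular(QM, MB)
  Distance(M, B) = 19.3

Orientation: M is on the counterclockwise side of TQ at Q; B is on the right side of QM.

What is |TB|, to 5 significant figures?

84.529

T is at the origin; TQ runs at 63.0° with length 50.7, so Q = 50.7·(cos 63.0°, sin 63.0°) = (23.017, 45.174). ∠TQM = 108.4°, so QM runs at 63.0° + (180° − 108.4°) = 134.60° from the x-axis; with |QM| = 35.0, M = Q + 35.0·(cos 134.60°, sin 134.60°) = (-1.5580, 70.095). The perpendicularity gives MB at right angles to QM; with |MB| = 19.3 on the right of QM, B = M + 19.3·(0.71203, 0.70215) = (12.184, 83.646). Then |TB| = |B − T| = 84.529.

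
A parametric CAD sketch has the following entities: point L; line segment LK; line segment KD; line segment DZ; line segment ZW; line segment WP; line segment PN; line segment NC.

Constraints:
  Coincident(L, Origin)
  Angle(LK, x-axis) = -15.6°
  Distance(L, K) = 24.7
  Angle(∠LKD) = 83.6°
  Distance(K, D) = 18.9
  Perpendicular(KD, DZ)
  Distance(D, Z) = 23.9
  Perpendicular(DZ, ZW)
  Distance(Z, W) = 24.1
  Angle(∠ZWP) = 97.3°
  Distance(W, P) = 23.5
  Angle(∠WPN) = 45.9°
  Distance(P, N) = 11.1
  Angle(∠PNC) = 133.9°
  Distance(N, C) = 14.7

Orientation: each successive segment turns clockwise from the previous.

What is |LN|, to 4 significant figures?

17.43

L is at the origin; LK runs at -15.6° with length 24.7, so K = (23.79, -6.642). ∠LKD = 83.6° gives KD at -112.0° from the x-axis; with |KD| = 18.9, D = (16.71, -24.17). KD ⟂ DZ, so DZ runs at 158.0°; with |DZ| = 23.9, Z = (-5.450, -15.21). The perpendicularity gives ZW at right angles to DZ, so ZW runs at 68.00°; with |ZW| = 24.1, W = (3.578, 7.132). ∠ZWP = 97.3° gives WP at -14.70° from the x-axis; with |WP| = 23.5, P = (26.31, 1.169). ∠WPN = 45.9° gives PN at -148.8° from the x-axis; with |PN| = 11.1, N = (16.81, -4.581). Then |LN| = |N − L| = 17.43.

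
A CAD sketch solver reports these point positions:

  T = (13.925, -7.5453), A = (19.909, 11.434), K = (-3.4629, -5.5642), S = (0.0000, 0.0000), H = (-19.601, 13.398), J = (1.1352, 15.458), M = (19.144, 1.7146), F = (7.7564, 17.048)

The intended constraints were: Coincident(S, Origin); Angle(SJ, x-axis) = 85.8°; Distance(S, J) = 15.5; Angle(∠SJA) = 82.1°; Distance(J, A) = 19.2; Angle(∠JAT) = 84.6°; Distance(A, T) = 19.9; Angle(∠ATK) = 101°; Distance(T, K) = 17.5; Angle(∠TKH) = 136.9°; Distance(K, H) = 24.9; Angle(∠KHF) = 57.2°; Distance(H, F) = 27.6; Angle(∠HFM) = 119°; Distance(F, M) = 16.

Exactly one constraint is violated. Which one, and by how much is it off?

Distance(F, M) = 16 — off by 3.10.

S = (0.00, 0.00) ✓; SJ at 85.80° ✓; |SJ| = 15.50 ✓; ∠SJA = 82.10° ✓; |JA| = 19.20 ✓; ∠JAT = 84.60° ✓; |AT| = 19.90 ✓; ∠ATK = 101.0° ✓; |TK| = 17.50 ✓; ∠TKH = 136.9° ✓; |KH| = 24.90 ✓; ∠KHF = 57.20° ✓; |HF| = 27.60 ✓; ∠HFM = 119.0° ✓; |FM| = 19.10 ✗.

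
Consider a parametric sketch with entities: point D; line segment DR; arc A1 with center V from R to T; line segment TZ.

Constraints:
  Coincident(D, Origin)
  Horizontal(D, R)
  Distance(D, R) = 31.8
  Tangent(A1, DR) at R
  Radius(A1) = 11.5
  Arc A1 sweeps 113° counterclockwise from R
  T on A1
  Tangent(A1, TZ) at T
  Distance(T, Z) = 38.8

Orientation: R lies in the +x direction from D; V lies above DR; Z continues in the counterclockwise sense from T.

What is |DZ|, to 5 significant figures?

58.438

D is at the origin; D and R share the same y with |DR| = 31.8 and R on the +x side, so R = (31.800, 0.0000). A1 meets DR tangentially, so VR is at right angles to DR, so V = R + (0, 11.5) = (31.800, 11.500). On A1, R sits at bearing -90° from V; a 113° counterclockwise sweep puts T at bearing 23°, so T = V + 11.5·(cos 23°, sin 23°) = (42.386, 15.993). A1 meets TZ tangentially, so VT is at right angles to TZ, so TZ runs along (−sin 23°, cos 23°); with |TZ| = 38.8, Z = (27.225, 51.709). Then |DZ| = |Z − D| = 58.438.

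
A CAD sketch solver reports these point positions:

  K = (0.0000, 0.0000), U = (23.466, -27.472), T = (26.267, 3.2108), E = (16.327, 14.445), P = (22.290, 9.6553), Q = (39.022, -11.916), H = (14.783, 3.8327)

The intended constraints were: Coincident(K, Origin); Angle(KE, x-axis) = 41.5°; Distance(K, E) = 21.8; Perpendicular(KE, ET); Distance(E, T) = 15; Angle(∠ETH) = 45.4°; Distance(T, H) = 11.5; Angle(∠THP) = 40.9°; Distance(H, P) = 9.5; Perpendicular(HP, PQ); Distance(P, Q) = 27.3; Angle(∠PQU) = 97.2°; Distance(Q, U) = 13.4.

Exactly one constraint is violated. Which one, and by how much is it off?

Distance(Q, U) = 13.4 — off by 8.60.

K = (0.00, 0.00) ✓; KE at 41.50° ✓; |KE| = 21.80 ✓; ∠(KE, ET) = 90.00° ✓; |ET| = 15.00 ✓; ∠ETH = 45.40° ✓; |TH| = 11.50 ✓; ∠THP = 40.90° ✓; |HP| = 9.500 ✓; ∠(HP, PQ) = 90.00° ✓; |PQ| = 27.30 ✓; ∠PQU = 97.20° ✓; |QU| = 22.00 ✗.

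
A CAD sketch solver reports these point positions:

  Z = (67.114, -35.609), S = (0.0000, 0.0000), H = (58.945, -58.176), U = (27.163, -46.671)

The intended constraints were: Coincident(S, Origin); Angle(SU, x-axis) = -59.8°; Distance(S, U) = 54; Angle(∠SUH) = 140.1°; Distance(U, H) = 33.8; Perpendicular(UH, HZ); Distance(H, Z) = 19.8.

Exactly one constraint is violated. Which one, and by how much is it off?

Distance(H, Z) = 19.8 — off by 4.20.

S = (0.00, 0.00) ✓; SU at -59.80° ✓; |SU| = 54.00 ✓; ∠SUH = 140.1° ✓; |UH| = 33.80 ✓; ∠(UH, HZ) = 90.00° ✓; |HZ| = 24.00 ✗.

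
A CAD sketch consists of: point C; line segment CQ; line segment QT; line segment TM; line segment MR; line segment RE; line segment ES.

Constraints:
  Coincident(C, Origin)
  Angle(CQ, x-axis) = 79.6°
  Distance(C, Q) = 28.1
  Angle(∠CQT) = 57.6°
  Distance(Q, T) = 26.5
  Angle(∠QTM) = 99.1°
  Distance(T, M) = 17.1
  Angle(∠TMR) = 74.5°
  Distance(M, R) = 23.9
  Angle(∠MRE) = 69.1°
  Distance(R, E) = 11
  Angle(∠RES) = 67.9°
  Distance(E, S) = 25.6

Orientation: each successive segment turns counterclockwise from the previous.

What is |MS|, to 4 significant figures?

7.291

C is at the origin; CQ runs at 79.6° with length 28.1, so Q = (5.073, 27.64). ∠CQT = 57.6° gives QT at -158.0° from the x-axis; with |QT| = 26.5, T = (-19.50, 17.71). ∠QTM = 99.1° gives TM at -77.10° from the x-axis; with |TM| = 17.1, M = (-15.68, 1.043). ∠TMR = 74.5° gives MR at 28.40° from the x-axis; with |MR| = 23.9, R = (5.343, 12.41). ∠MRE = 69.1° gives RE at 139.3° from the x-axis; with |RE| = 11.0, E = (-2.996, 19.58). ∠RES = 67.9° gives ES at -108.6° from the x-axis; with |ES| = 25.6, S = (-11.16, -4.680). Then |MS| = |S − M| = 7.291.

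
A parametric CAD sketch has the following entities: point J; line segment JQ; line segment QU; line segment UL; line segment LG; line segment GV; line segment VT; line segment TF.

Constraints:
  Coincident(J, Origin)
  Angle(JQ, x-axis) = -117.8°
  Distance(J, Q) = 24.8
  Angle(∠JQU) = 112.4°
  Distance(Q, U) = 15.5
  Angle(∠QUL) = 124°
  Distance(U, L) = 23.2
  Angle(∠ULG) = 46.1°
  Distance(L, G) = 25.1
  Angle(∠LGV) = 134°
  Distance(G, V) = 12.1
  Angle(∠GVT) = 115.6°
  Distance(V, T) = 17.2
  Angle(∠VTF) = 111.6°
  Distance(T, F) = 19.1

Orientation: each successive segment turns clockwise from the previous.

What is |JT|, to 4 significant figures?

36.18

J is at the origin; JQ runs at -117.8° with length 24.8, so Q = (-11.57, -21.94). ∠JQU = 112.4° gives QU at 174.6° from the x-axis; with |QU| = 15.5, U = (-27.00, -20.48). ∠QUL = 124.0° gives UL at 118.6° from the x-axis; with |UL| = 23.2, L = (-38.10, -0.1097). ∠ULG = 46.1° gives LG at -15.30° from the x-axis; with |LG| = 25.1, G = (-13.89, -6.733). ∠LGV = 134.0° gives GV at -61.30° from the x-axis; with |GV| = 12.1, V = (-8.082, -17.35). ∠GVT = 115.6° gives VT at -125.7° from the x-axis; with |VT| = 17.2, T = (-18.12, -31.31). Then |JT| = |T − J| = 36.18.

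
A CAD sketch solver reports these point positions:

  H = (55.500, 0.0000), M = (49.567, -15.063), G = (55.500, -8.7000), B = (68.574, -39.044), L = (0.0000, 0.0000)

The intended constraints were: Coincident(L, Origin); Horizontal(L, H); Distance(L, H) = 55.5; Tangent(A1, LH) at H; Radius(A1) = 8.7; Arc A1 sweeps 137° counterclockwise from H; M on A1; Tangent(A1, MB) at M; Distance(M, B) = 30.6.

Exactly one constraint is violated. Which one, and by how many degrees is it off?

Tangent(A1, MB) at M — off by 8.60°.

L = (0.00, 0.00) ✓; L.y = 0.00, H.y = 0.00 ✓; |LH| = 55.50 ✓; ∠(GH, HL) = 90.00° ✓; |GH| = 8.700 ✓; bearing(G→M) − bearing(G→H) = 137.0° ✓; |GM| = 8.700 ✓; ∠(GM, MB) = 98.60° ✗; |MB| = 30.60 ✓.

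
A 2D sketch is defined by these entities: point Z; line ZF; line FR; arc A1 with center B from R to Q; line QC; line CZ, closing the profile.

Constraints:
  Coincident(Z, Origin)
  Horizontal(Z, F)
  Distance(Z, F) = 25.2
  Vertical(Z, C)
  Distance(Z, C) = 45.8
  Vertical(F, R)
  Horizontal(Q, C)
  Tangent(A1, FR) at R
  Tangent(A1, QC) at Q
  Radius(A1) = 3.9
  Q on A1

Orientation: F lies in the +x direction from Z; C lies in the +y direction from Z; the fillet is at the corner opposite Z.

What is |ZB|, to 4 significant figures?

47.00

ZC is vertical with |ZC| = 45.8 and C on the +y side, so C = (0.000, 45.80). The virtual corner opposite Z is at (25.20, 45.80). Since A1 is tangent to FR there, BR ⟂ FR and tangency of A1 to QC means the radius BQ is perpendicular to QC, with radius 3.9, so the center B sits 3.9 in from both sides at B = (21.30, 41.90). Then |ZB| = |B − Z| = 47.00.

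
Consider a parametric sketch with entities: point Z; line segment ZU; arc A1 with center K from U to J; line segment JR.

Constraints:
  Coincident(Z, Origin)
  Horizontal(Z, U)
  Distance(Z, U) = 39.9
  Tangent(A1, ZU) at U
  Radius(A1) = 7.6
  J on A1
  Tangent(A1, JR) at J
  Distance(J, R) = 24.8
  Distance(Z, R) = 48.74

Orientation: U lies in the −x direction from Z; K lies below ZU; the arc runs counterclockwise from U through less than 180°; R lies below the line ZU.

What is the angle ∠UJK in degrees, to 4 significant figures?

31.81°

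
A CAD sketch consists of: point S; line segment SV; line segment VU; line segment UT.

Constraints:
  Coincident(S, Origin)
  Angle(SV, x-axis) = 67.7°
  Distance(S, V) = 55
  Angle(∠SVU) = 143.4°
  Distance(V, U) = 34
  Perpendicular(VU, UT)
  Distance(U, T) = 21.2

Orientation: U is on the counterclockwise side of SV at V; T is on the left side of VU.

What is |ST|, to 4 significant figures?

79.01

∠SVU = 143.4°, so VU runs at 67.7° + (180° − 143.4°) = 104.3° from the x-axis; with |VU| = 34.0, U = V + 34.0·(cos 104.3°, sin 104.3°) = (12.47, 83.83). The perpendicularity gives UT at right angles to VU; with |UT| = 21.2 on the left of VU, T = U + 21.2·(-0.9690, -0.2470) = (-8.071, 78.60). Then |ST| = |T − S| = 79.01.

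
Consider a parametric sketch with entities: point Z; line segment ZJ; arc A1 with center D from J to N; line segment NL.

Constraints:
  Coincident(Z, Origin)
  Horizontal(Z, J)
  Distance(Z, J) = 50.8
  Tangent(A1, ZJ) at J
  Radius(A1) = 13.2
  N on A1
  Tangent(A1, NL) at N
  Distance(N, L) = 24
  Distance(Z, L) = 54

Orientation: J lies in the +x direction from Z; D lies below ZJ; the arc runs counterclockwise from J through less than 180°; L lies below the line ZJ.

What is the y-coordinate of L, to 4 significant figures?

-37.74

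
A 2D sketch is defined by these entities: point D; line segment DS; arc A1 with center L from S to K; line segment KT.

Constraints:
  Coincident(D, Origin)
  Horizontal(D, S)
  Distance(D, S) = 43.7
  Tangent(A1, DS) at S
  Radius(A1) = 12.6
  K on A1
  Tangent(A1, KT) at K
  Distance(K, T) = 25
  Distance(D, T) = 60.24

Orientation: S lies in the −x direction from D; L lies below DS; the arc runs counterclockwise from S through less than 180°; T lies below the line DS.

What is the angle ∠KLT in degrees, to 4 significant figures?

63.25°

Checks: ∠(LS, SD) = 90.00° ✓; |LK| = 12.60 ✓; ∠(LK, KT) = 90.00° ✓; |KT| = 25.00 ✓; |DT| = 60.24 ✓.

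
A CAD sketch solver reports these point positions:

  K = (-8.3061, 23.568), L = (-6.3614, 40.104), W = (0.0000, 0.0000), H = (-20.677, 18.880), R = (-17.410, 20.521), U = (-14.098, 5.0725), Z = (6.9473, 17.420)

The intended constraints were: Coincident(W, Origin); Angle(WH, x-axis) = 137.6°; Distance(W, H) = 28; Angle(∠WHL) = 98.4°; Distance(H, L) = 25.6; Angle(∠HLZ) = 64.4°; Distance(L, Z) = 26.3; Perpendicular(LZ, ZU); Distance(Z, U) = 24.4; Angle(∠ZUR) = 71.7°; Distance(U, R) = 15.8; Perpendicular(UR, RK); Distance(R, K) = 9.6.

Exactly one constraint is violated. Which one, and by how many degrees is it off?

Perpendicular(UR, RK) — off by 6.40°.

W = (0.00, 0.00) ✓; WH at 137.6° ✓; |WH| = 28.00 ✓; ∠WHL = 98.40° ✓; |HL| = 25.60 ✓; ∠HLZ = 64.40° ✓; |LZ| = 26.30 ✓; ∠(LZ, ZU) = 90.00° ✓; |ZU| = 24.40 ✓; ∠ZUR = 71.70° ✓; |UR| = 15.80 ✓; ∠(UR, RK) = 83.60° ✗; |RK| = 9.600 ✓.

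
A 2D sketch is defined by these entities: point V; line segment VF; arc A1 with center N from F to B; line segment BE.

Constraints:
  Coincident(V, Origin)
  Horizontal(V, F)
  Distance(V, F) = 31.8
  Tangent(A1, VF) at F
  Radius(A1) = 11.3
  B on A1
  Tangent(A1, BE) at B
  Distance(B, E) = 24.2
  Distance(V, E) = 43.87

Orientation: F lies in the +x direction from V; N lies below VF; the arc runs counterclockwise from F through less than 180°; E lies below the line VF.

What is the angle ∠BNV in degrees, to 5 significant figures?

27.329°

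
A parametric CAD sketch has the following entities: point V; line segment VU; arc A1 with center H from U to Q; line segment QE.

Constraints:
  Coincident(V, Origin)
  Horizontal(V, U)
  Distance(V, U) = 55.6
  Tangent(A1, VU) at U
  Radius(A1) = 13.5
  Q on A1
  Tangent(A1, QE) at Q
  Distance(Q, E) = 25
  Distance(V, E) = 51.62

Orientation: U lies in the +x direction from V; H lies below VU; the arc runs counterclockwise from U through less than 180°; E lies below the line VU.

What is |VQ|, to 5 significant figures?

43.733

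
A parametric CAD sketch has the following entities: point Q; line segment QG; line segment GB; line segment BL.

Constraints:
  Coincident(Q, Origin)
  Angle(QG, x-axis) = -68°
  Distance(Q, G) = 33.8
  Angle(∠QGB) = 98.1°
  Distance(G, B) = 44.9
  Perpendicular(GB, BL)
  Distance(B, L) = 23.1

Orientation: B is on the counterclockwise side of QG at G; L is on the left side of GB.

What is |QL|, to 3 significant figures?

50.7

Q is at the origin; QG runs at -68.0° with length 33.8, so G = 33.8·(cos -68.0°, sin -68.0°) = (12.7, -31.3). ∠QGB = 98.1°, so GB runs at -68.0° + (180° − 98.1°) = 13.9° from the x-axis; with |GB| = 44.9, B = G + 44.9·(cos 13.9°, sin 13.9°) = (56.2, -20.6). GB is perpendicular to BL; with |BL| = 23.1 on the left of GB, L = B + 23.1·(-0.240, 0.971) = (50.7, 1.87). Then |QL| = |L − Q| = 50.7.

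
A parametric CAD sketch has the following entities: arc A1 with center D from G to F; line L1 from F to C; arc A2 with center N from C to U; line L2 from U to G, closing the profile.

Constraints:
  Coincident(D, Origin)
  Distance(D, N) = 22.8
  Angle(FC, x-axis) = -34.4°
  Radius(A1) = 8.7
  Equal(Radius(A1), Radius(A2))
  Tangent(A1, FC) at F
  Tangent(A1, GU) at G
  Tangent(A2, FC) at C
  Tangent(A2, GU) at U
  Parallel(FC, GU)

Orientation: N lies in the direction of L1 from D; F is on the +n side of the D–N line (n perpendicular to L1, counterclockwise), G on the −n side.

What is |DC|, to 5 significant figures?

24.403

The slot axis is L1's direction at -34.4°, so u = (cos -34.4°, sin -34.4°) = (0.82511, -0.56497) and n = (−sin -34.4°, cos -34.4°) = (0.56497, 0.82511). D is at the origin and N lies 22.8 along u from D, so N = 22.8·u = (18.813, -12.881). Tangency of A1 to both parallel lines with radius 8.7 puts F and G at D ± 8.7·n: F = (4.9152, 7.1785), G = (-4.9152, -7.1785). Equal radii place C and U the same way about N: C = N + 8.7·n = (23.728, -5.7028), U = N − 8.7·n = (13.897, -20.060). Then |DC| = |C − D| = 24.403.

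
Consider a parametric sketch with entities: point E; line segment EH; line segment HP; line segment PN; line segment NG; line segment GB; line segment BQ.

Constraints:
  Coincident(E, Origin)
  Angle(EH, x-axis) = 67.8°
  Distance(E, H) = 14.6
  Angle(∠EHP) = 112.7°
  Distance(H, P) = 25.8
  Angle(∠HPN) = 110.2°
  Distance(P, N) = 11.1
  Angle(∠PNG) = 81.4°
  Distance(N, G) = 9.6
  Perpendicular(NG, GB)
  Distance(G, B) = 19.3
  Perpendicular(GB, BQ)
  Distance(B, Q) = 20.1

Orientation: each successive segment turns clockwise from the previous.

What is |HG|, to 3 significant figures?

23.7

E is at the origin; EH runs at 67.8° with length 14.6, so H = (5.52, 13.5). ∠EHP = 112.7° gives HP at 0.500° from the x-axis; with |HP| = 25.8, P = (31.3, 13.7). ∠HPN = 110.2° gives PN at -69.3° from the x-axis; with |PN| = 11.1, N = (35.2, 3.36). ∠PNG = 81.4° gives NG at -168° from the x-axis; with |NG| = 9.6, G = (25.9, 1.35). Then |HG| = |G − H| = 23.7.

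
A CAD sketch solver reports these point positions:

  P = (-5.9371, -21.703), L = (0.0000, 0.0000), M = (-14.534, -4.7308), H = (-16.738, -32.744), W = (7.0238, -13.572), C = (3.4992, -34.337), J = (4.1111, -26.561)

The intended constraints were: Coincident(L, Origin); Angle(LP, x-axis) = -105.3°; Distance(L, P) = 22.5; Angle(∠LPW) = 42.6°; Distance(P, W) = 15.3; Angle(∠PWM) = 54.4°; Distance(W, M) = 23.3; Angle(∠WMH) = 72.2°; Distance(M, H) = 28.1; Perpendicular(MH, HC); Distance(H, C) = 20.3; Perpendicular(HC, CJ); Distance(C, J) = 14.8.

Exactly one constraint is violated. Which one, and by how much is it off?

Distance(C, J) = 14.8 — off by 7.00.

L = (0.00, 0.00) ✓; LP at -105.3° ✓; |LP| = 22.50 ✓; ∠LPW = 42.60° ✓; |PW| = 15.30 ✓; ∠PWM = 54.40° ✓; |WM| = 23.30 ✓; ∠WMH = 72.20° ✓; |MH| = 28.10 ✓; ∠(MH, HC) = 90.00° ✓; |HC| = 20.30 ✓; ∠(HC, CJ) = 90.00° ✓; |CJ| = 7.800 ✗.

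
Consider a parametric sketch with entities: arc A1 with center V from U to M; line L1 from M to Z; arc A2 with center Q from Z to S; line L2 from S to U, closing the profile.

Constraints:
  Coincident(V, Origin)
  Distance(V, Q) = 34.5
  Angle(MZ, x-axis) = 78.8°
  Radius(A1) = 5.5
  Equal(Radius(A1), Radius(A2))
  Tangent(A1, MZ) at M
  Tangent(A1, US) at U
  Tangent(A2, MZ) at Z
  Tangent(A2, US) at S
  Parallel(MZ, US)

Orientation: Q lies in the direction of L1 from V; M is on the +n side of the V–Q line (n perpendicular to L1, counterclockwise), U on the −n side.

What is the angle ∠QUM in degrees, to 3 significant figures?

80.9°

V is at the origin and Q lies 34.5 along u from V, so Q = 34.5·u = (6.70, 33.8). Tangency of A1 to both parallel lines with radius 5.5 puts M and U at V ± 5.5·n: M = (-5.40, 1.07), U = (5.40, -1.07). Then cos ∠QUM = UQ·UM / (|UQ||UM|), giving 80.9°.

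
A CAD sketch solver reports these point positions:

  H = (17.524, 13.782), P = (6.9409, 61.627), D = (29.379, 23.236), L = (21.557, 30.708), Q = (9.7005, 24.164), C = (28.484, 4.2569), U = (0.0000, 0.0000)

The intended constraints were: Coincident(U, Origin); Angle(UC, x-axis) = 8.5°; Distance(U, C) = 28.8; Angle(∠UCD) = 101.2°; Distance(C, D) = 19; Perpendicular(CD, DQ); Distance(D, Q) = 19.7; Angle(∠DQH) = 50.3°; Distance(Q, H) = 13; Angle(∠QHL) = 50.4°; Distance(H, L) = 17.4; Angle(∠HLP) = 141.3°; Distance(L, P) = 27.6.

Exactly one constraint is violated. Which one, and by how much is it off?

Distance(L, P) = 27.6 — off by 6.60.

U = (0.00, 0.00) ✓; UC at 8.500° ✓; |UC| = 28.80 ✓; ∠UCD = 101.2° ✓; |CD| = 19.00 ✓; ∠(CD, DQ) = 90.00° ✓; |DQ| = 19.70 ✓; ∠DQH = 50.30° ✓; |QH| = 13.00 ✓; ∠QHL = 50.40° ✓; |HL| = 17.40 ✓; ∠HLP = 141.3° ✓; |LP| = 34.20 ✗.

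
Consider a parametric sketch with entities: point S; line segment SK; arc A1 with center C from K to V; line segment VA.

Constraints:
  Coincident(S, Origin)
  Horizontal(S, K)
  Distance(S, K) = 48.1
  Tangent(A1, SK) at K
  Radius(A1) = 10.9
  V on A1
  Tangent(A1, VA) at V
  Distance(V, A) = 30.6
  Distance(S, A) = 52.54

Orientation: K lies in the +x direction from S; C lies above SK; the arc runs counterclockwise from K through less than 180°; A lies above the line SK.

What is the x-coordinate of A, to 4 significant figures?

33.92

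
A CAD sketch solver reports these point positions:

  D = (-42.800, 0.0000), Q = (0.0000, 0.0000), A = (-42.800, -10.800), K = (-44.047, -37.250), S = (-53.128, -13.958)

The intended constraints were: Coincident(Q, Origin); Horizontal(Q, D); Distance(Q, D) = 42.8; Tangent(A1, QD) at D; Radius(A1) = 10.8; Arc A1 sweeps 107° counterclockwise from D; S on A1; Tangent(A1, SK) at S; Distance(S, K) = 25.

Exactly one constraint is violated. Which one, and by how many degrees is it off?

Tangent(A1, SK) at S — off by 4.30°.

Q = (0.00, 0.00) ✓; Q.y = 0.00, D.y = 0.00 ✓; |QD| = 42.80 ✓; ∠(AD, DQ) = 90.00° ✓; |AD| = 10.80 ✓; bearing(A→S) − bearing(A→D) = 107.0° ✓; |AS| = 10.80 ✓; ∠(AS, SK) = 85.70° ✗; |SK| = 25.00 ✓.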